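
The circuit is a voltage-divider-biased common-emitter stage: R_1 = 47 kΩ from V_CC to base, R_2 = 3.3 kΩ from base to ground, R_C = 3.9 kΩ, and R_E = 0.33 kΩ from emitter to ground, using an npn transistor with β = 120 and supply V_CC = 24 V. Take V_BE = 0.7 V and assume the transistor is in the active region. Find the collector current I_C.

Thevenize the base divider: V_Th = V_CC·R_2/(R_1+R_2) = 24×3.3/50.3 = 1.57 V, R_Th = R_1‖R_2 = 3.08 kΩ.
Base-emitter loop: V_Th = I_B·R_Th + V_BE + (β+1)I_B·R_E, so I_B = (1.57 − 0.7) / (3.08 + 121×0.33) = 0.0203 mA.
I_C = β·I_B = 120×0.0203 = 2.44 mA, and I_E = (β+1)I_B = 2.46 mA.
V_CE = V_CC − I_C·R_C − I_E·R_E = 24 − 2.44×3.9 − 2.46×0.33 = 13.7 V.
V_CE = 13.7 V > 0.2 V confirms active-region operation.

I_C ≈ 2.4 mA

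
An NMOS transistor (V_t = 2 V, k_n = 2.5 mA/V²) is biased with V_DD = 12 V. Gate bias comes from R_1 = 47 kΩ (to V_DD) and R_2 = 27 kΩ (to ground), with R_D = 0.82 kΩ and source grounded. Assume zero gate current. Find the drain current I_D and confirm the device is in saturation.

V_G = V_DD·R_2/(R_1+R_2) = 12×27/74 = 4.38 V. With the source grounded, V_GS = V_G = 4.38 V.
Assume saturation: I_D = (k_n/2)(V_GS − V_t)² = (2.5/2)×(4.38 − 2)² = 1.25×2.38² = 7.07 mA.
V_DS = V_DD − I_D·R_D = 12 − 7.07×0.82 = 6.2 V.
Saturation requires V_DS ≥ V_GS − V_t = 2.38 V; 6.2 ≥ 2.38 ✓.

I_D ≈ 7.1 mA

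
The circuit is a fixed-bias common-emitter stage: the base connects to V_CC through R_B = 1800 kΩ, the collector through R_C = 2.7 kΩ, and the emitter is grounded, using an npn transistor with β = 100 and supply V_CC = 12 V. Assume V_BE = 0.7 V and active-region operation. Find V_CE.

Base loop: V_CC = I_B·R_B + V_BE, so I_B = (12 − 0.7)/1800 kΩ = 0.00628 mA.
In the active region I_C = β·I_B = 100 × 0.00628 = 0.628 mA.
Collector loop: V_CE = V_CC − I_C·R_C = 12 − 0.628×2.7 = 10.3 V.
Since V_CE = 10.3 V > V_CE(sat) ≈ 0.2 V, the transistor is in the active region as assumed.

V_CE ≈ 10 V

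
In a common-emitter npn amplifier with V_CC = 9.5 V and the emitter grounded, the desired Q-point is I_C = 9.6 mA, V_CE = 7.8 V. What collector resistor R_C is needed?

Collector loop: V_CC = I_C·R_C + V_CE.
R_C = (V_CC − V_CE)/I_C = (9.5 − 7.8)/9.6 = 0.177 kΩ.

R_C ≈ 0.18 kΩ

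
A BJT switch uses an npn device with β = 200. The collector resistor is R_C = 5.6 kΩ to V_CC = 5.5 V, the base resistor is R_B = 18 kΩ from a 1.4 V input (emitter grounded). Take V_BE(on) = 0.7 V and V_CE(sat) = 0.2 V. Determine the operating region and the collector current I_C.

saturation; I_C ≈ 0.95 mA

Assume active: I_B = (1.4 − 0.7)/18 = 0.0389 mA, giving I_C = β·I_B = 7.78 mA.
But then V_CE = 5.5 − 7.78×5.6 = -38.1 V < V_CE(sat) = 0.2 V — impossible in the active region.
So the transistor is saturated. With V_CE = 0.2 V, I_C = (V_CC − 0.2)/R_C = 5.3/5.6 = 0.946 mA.
Check: β·I_B = 7.78 mA > I_C = 0.946 mA, confirming saturation.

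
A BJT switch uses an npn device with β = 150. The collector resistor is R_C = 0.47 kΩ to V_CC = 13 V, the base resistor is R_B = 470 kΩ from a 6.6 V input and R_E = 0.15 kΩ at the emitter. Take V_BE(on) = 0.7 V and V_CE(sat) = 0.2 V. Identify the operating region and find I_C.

Assume active. Base-emitter loop: I_B = (V_BB − V_BE)/(R_B + (β+1)R_E) = (6.6 − 0.7)/(470 + 151×0.15) = 0.012 mA.
I_C = β·I_B = 150×0.012 = 1.8 mA.
V_CE = V_CC − I_C·R_C − I_E·R_E = 13 − 1.8×0.47 − 1.81×0.15 = 11.9 V > V_CE(sat), so the active-region assumption holds.

active; I_C ≈ 1.8 mA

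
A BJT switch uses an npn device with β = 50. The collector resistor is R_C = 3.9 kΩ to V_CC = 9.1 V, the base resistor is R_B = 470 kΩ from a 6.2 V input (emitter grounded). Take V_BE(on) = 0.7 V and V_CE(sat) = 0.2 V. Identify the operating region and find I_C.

Assume active. Base-emitter loop: I_B = (V_BB − V_BE)/R_B = (6.2 − 0.7)/470 = 0.0117 mA.
I_C = β·I_B = 50×0.0117 = 0.585 mA.
V_CE = V_CC − I_C·R_C = 9.1 − 0.585×3.9 = 6.82 V > V_CE(sat), so the active-region assumption holds.

active; I_C ≈ 0.59 mA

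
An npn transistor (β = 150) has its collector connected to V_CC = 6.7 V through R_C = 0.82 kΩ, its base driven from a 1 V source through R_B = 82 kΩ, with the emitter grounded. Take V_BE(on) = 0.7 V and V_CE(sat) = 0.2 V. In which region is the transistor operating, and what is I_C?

active; I_C ≈ 0.55 mA

Assume active. Base-emitter loop: I_B = (V_BB − V_BE)/R_B = (1 − 0.7)/82 = 0.00366 mA.
I_C = β·I_B = 150×0.00366 = 0.549 mA.
V_CE = V_CC − I_C·R_C = 6.7 − 0.549×0.82 = 6.25 V > V_CE(sat), so the active-region assumption holds.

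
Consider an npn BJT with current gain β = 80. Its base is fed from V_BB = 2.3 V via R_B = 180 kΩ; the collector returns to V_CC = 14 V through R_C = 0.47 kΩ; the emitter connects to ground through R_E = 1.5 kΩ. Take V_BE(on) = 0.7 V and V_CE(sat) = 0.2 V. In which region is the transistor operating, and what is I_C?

Assume active. Base-emitter loop: I_B = (V_BB − V_BE)/(R_B + (β+1)R_E) = (2.3 − 0.7)/(180 + 81×1.5) = 0.00531 mA.
I_C = β·I_B = 80×0.00531 = 0.425 mA.
V_CE = V_CC − I_C·R_C − I_E·R_E = 14 − 0.425×0.47 − 0.43×1.5 = 13.2 V > V_CE(sat), so the active-region assumption holds.

active; I_C ≈ 0.42 mA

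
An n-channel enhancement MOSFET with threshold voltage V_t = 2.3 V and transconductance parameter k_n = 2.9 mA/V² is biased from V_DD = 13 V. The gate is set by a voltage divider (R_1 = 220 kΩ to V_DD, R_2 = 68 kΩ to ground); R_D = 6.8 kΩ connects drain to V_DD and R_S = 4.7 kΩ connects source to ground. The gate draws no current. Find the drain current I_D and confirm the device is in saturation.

V_G = V_DD·R_2/(R_1+R_2) = 13×68/288 = 3.07 V.
Assume saturation: I_D = (k_n/2)(V_GS − V_t)² with V_GS = V_G − I_D·R_S = 3.07 − 4.7·I_D.
Substituting gives 32·I_D² − 11.5·I_D + 0.858 = 0, with roots I_D = 0.106 or 0.252 mA.
The root I_D = 0.252 mA gives V_GS = 1.88 V ≤ V_t, so take I_D = 0.106 mA.
Then V_GS = 2.57 V and V_DS = V_DD − I_D(R_D+R_S) = 13 − 0.106×11.5 = 11.8 V.
Saturation requires V_DS ≥ V_GS − V_t = 0.271 V; 11.8 ≥ 0.271 ✓.

I_D ≈ 0.11 mA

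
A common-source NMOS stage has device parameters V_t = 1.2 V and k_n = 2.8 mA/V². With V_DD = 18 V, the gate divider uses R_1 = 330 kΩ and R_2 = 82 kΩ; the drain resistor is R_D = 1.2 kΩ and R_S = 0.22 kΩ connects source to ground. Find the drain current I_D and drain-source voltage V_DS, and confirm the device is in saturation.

I_D ≈ 3.6 mA, V_DS ≈ 13 V

V_G = V_DD·R_2/(R_1+R_2) = 18×82/412 = 3.58 V.
Assume saturation: I_D = (k_n/2)(V_GS − V_t)² with V_GS = V_G − I_D·R_S = 3.58 − 0.22·I_D.
Substituting gives 0.0678·I_D² − 2.47·I_D + 7.95 = 0, with roots I_D = 3.57 or 32.8 mA.
The root I_D = 32.8 mA gives V_GS = -3.64 V ≤ V_t, so take I_D = 3.57 mA.
Then V_GS = 2.8 V and V_DS = V_DD − I_D(R_D+R_S) = 18 − 3.57×1.42 = 12.9 V.
Saturation requires V_DS ≥ V_GS − V_t = 1.6 V; 12.9 ≥ 1.6 ✓.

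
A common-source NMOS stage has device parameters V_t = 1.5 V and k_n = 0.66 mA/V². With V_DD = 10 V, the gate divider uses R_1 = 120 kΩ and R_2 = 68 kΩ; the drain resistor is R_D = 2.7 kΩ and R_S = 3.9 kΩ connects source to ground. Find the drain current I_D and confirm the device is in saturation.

V_G = V_DD·R_2/(R_1+R_2) = 10×68/188 = 3.62 V.
Assume saturation: I_D = (k_n/2)(V_GS − V_t)² with V_GS = V_G − I_D·R_S = 3.62 − 3.9·I_D.
Substituting gives 5.02·I_D² − 6.45·I_D + 1.48 = 0, with roots I_D = 0.299 or 0.986 mA.
The root I_D = 0.986 mA gives V_GS = -0.229 V ≤ V_t, so take I_D = 0.299 mA.
Then V_GS = 2.45 V and V_DS = V_DD − I_D(R_D+R_S) = 10 − 0.299×6.6 = 8.03 V.
Saturation requires V_DS ≥ V_GS − V_t = 0.952 V; 8.03 ≥ 0.952 ✓.

I_D ≈ 0.3 mA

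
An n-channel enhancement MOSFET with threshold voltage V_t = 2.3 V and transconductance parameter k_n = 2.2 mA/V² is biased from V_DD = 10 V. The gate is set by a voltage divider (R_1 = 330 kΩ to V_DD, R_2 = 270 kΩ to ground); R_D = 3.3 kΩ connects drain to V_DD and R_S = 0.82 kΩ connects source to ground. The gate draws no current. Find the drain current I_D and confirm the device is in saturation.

V_G = V_DD·R_2/(R_1+R_2) = 10×270/600 = 4.5 V.
Assume saturation: I_D = (k_n/2)(V_GS − V_t)² with V_GS = V_G − I_D·R_S = 4.5 − 0.82·I_D.
Substituting gives 0.74·I_D² − 4.97·I_D + 5.32 = 0, with roots I_D = 1.34 or 5.38 mA.
The root I_D = 5.38 mA gives V_GS = 0.0885 V ≤ V_t, so take I_D = 1.34 mA.
Then V_GS = 3.4 V and V_DS = V_DD − I_D(R_D+R_S) = 10 − 1.34×4.12 = 4.49 V.
Saturation requires V_DS ≥ V_GS − V_t = 1.1 V; 4.49 ≥ 1.1 ✓.

I_D ≈ 1.3 mA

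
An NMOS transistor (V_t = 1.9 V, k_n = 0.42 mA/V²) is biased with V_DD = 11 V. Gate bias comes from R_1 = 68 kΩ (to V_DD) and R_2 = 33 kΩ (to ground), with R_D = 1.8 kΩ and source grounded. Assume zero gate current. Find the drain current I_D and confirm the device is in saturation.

I_D ≈ 0.6 mA

V_G = V_DD·R_2/(R_1+R_2) = 11×33/101 = 3.59 V. With the source grounded, V_GS = V_G = 3.59 V.
Assume saturation: I_D = (k_n/2)(V_GS − V_t)² = (0.42/2)×(3.59 − 1.9)² = 0.21×1.69² = 0.603 mA.
V_DS = V_DD − I_D·R_D = 11 − 0.603×1.8 = 9.92 V.
Saturation requires V_DS ≥ V_GS − V_t = 1.69 V; 9.92 ≥ 1.69 ✓.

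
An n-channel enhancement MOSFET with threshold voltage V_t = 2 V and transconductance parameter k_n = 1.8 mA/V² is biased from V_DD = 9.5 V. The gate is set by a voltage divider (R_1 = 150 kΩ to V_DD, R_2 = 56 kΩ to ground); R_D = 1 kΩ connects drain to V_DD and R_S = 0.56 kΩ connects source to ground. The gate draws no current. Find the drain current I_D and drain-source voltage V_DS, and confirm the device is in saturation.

V_G = V_DD·R_2/(R_1+R_2) = 9.5×56/206 = 2.58 V.
Assume saturation: I_D = (k_n/2)(V_GS − V_t)² with V_GS = V_G − I_D·R_S = 2.58 − 0.56·I_D.
Substituting gives 0.282·I_D² − 1.59·I_D + 0.305 = 0, with roots I_D = 0.199 or 5.42 mA.
The root I_D = 5.42 mA gives V_GS = -0.455 V ≤ V_t, so take I_D = 0.199 mA.
Then V_GS = 2.47 V and V_DS = V_DD − I_D(R_D+R_S) = 9.5 − 0.199×1.56 = 9.19 V.
Saturation requires V_DS ≥ V_GS − V_t = 0.471 V; 9.19 ≥ 0.471 ✓.

I_D ≈ 0.2 mA, V_DS ≈ 9.2 V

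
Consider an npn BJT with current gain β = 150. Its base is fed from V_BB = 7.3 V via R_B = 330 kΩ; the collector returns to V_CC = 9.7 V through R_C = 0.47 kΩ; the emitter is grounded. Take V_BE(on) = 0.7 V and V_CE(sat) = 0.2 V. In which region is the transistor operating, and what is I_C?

Assume active. Base-emitter loop: I_B = (V_BB − V_BE)/R_B = (7.3 − 0.7)/330 = 0.02 mA.
I_C = β·I_B = 150×0.02 = 3 mA.
V_CE = V_CC − I_C·R_C = 9.7 − 3×0.47 = 8.29 V > V_CE(sat), so the active-region assumption holds.

active; I_C ≈ 3 mA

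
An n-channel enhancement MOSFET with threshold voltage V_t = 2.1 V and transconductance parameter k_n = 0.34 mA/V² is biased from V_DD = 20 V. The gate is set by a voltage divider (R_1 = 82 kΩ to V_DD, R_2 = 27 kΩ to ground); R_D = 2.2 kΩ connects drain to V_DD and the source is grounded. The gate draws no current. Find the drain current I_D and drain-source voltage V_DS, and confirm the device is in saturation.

V_G = V_DD·R_2/(R_1+R_2) = 20×27/109 = 4.95 V. With the source grounded, V_GS = V_G = 4.95 V.
Assume saturation: I_D = (k_n/2)(V_GS − V_t)² = (0.34/2)×(4.95 − 2.1)² = 0.17×2.85² = 1.38 mA.
V_DS = V_DD − I_D·R_D = 20 − 1.38×2.2 = 17 V.
Saturation requires V_DS ≥ V_GS − V_t = 2.85 V; 17 ≥ 2.85 ✓.

I_D ≈ 1.4 mA, V_DS ≈ 17 V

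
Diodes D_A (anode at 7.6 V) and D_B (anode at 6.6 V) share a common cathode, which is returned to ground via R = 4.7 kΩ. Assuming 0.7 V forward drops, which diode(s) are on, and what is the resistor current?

Assume both conduct. Then node N would need to be at both 7.6−0.7 = 6.9 V and 6.6−0.7 = 5.9 V, which is impossible.
Assume only D_A conducts: V_N = 7.6 − 0.7 = 6.9 V, so I_R = 6.9/4.7 = 1.47 mA.
Check D_B: its anode-to-cathode voltage is 6.6 − 6.9 = -0.3 V < 0.7 V, so it is off. The assumption is consistent.

Only D_A conducts; I_R ≈ 1.5 mA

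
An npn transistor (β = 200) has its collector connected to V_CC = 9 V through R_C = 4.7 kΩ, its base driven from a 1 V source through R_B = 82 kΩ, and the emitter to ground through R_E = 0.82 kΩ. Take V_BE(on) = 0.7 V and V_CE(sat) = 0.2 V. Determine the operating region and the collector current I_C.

Assume active. Base-emitter loop: I_B = (V_BB − V_BE)/(R_B + (β+1)R_E) = (1 − 0.7)/(82 + 201×0.82) = 0.00122 mA.
I_C = β·I_B = 200×0.00122 = 0.243 mA.
V_CE = V_CC − I_C·R_C − I_E·R_E = 9 − 0.243×4.7 − 0.244×0.82 = 7.66 V > V_CE(sat), so the active-region assumption holds.

active; I_C ≈ 0.24 mA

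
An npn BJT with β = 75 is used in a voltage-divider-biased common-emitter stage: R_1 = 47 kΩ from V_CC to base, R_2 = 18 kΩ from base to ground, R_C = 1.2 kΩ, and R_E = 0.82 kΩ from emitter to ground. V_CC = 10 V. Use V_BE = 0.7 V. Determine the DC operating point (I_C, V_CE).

I_C ≈ 2.1 mA, V_CE ≈ 5.8 V

Thevenize the base divider: V_Th = V_CC·R_2/(R_1+R_2) = 10×18/65 = 2.77 V, R_Th = R_1‖R_2 = 13 kΩ.
Base-emitter loop: V_Th = I_B·R_Th + V_BE + (β+1)I_B·R_E, so I_B = (2.77 − 0.7) / (13 + 76×0.82) = 0.0275 mA.
I_C = β·I_B = 75×0.0275 = 2.06 mA, and I_E = (β+1)I_B = 2.09 mA.
V_CE = V_CC − I_C·R_C − I_E·R_E = 10 − 2.06×1.2 − 2.09×0.82 = 5.82 V.
V_CE = 5.82 V > 0.2 V confirms active-region operation.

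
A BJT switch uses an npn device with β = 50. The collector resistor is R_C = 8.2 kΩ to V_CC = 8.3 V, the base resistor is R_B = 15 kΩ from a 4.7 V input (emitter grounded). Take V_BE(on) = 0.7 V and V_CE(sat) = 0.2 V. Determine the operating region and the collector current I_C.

saturation; I_C ≈ 0.99 mA

Assume active: I_B = (4.7 − 0.7)/15 = 0.267 mA, giving I_C = β·I_B = 13.3 mA.
But then V_CE = 8.3 − 13.3×8.2 = -101 V < V_CE(sat) = 0.2 V — impossible in the active region.
So the transistor is saturated. With V_CE = 0.2 V, I_C = (V_CC − 0.2)/R_C = 8.1/8.2 = 0.988 mA.
Check: β·I_B = 13.3 mA > I_C = 0.988 mA, confirming saturation.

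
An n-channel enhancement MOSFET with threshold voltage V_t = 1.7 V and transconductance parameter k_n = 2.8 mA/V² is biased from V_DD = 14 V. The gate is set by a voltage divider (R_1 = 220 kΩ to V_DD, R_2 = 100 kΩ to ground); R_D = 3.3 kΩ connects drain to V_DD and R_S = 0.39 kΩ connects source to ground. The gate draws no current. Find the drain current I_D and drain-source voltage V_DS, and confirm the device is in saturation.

V_G = V_DD·R_2/(R_1+R_2) = 14×100/320 = 4.38 V.
Assume saturation: I_D = (k_n/2)(V_GS − V_t)² with V_GS = V_G − I_D·R_S = 4.38 − 0.39·I_D.
Substituting gives 0.213·I_D² − 3.92·I_D + 10 = 0, with roots I_D = 3.07 or 15.3 mA.
The root I_D = 15.3 mA gives V_GS = -1.61 V ≤ V_t, so take I_D = 3.07 mA.
Then V_GS = 3.18 V and V_DS = V_DD − I_D(R_D+R_S) = 14 − 3.07×3.69 = 2.69 V.
Saturation requires V_DS ≥ V_GS − V_t = 1.48 V; 2.69 ≥ 1.48 ✓.

I_D ≈ 3.1 mA, V_DS ≈ 2.7 V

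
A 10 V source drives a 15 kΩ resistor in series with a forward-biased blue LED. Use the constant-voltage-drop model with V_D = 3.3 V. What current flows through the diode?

KVL around the loop: 10 = V_D + I·R = 3.3 + I × 15 kΩ.
So I = (10 − 3.3) / 15 kΩ = 6.7 / 15 = 0.447 mA.

I ≈ 0.45 mA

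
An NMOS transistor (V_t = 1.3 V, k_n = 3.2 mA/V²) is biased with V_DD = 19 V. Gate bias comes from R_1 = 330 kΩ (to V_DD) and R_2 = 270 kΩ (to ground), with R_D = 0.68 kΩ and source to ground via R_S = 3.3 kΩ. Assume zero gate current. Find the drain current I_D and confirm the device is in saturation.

V_G = V_DD·R_2/(R_1+R_2) = 19×270/600 = 8.55 V.
Assume saturation: I_D = (k_n/2)(V_GS − V_t)² with V_GS = V_G − I_D·R_S = 8.55 − 3.3·I_D.
Substituting gives 17.4·I_D² − 77.6·I_D + 84.1 = 0, with roots I_D = 1.87 or 2.58 mA.
The root I_D = 2.58 mA gives V_GS = 0.0297 V ≤ V_t, so take I_D = 1.87 mA.
Then V_GS = 2.38 V and V_DS = V_DD − I_D(R_D+R_S) = 19 − 1.87×3.98 = 11.6 V.
Saturation requires V_DS ≥ V_GS − V_t = 1.08 V; 11.6 ≥ 1.08 ✓.

I_D ≈ 1.9 mA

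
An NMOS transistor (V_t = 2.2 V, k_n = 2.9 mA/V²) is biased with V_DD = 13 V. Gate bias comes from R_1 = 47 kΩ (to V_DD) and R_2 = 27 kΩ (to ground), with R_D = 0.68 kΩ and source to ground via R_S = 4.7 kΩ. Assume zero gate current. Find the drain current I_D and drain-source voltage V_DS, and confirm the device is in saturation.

V_G = V_DD·R_2/(R_1+R_2) = 13×27/74 = 4.74 V.
Assume saturation: I_D = (k_n/2)(V_GS − V_t)² with V_GS = V_G − I_D·R_S = 4.74 − 4.7·I_D.
Substituting gives 32·I_D² − 35.7·I_D + 9.38 = 0, with roots I_D = 0.426 or 0.688 mA.
The root I_D = 0.688 mA gives V_GS = 1.51 V ≤ V_t, so take I_D = 0.426 mA.
Then V_GS = 2.74 V and V_DS = V_DD − I_D(R_D+R_S) = 13 − 0.426×5.38 = 10.7 V.
Saturation requires V_DS ≥ V_GS − V_t = 0.542 V; 10.7 ≥ 0.542 ✓.

I_D ≈ 0.43 mA, V_DS ≈ 11 V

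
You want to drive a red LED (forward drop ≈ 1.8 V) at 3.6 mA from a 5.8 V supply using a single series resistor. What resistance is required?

The resistor drops V_S − V_D = 5.8 − 1.8 = 4 V at 3.6 mA.
R = 4 V / 3.6 mA = 1.11 kΩ.

R ≈ 1.1 kΩ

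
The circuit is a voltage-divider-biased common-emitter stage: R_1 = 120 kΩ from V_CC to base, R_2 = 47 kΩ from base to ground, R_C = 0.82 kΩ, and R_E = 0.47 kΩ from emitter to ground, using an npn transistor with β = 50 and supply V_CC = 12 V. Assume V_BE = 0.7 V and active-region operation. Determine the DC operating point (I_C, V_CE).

I_C ≈ 2.3 mA, V_CE ≈ 9 V

Thevenize the base divider: V_Th = V_CC·R_2/(R_1+R_2) = 12×47/167 = 3.38 V, R_Th = R_1‖R_2 = 33.8 kΩ.
Base-emitter loop: V_Th = I_B·R_Th + V_BE + (β+1)I_B·R_E, so I_B = (3.38 − 0.7) / (33.8 + 51×0.47) = 0.0464 mA.
I_C = β·I_B = 50×0.0464 = 2.32 mA, and I_E = (β+1)I_B = 2.36 mA.
V_CE = V_CC − I_C·R_C − I_E·R_E = 12 − 2.32×0.82 − 2.36×0.47 = 8.99 V.
V_CE = 8.99 V > 0.2 V confirms active-region operation.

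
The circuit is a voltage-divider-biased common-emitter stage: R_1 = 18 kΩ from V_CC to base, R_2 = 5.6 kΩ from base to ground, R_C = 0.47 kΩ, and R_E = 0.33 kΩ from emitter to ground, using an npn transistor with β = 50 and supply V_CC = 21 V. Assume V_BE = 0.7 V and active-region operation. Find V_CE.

Thevenize the base divider: V_Th = V_CC·R_2/(R_1+R_2) = 21×5.6/23.6 = 4.98 V, R_Th = R_1‖R_2 = 4.27 kΩ.
Base-emitter loop: V_Th = I_B·R_Th + V_BE + (β+1)I_B·R_E, so I_B = (4.98 − 0.7) / (4.27 + 51×0.33) = 0.203 mA.
I_C = β·I_B = 50×0.203 = 10.1 mA, and I_E = (β+1)I_B = 10.4 mA.
V_CE = V_CC − I_C·R_C − I_E·R_E = 21 − 10.1×0.47 − 10.4×0.33 = 12.8 V.
V_CE = 12.8 V > 0.2 V confirms active-region operation.

V_CE ≈ 13 V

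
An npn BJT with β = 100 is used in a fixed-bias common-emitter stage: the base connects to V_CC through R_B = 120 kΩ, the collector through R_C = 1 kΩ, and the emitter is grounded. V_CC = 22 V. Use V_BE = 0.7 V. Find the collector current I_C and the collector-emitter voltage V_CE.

I_C ≈ 18 mA, V_CE ≈ 4.2 V

Base loop: V_CC = I_B·R_B + V_BE, so I_B = (22 − 0.7)/120 kΩ = 0.178 mA.
In the active region I_C = β·I_B = 100 × 0.178 = 17.8 mA.
Collector loop: V_CE = V_CC − I_C·R_C = 22 − 17.8×1 = 4.25 V.
Since V_CE = 4.25 V > V_CE(sat) ≈ 0.2 V, the transistor is in the active region as assumed.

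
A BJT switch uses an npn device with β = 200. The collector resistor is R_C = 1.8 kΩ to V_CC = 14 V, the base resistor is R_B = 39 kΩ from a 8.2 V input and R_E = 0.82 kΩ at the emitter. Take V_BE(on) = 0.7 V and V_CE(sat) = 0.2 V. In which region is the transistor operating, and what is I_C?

saturation; I_C ≈ 5.2 mA

Assume active: I_B = (8.2 − 0.7)/(39 + 201×0.82) = 0.0368 mA, I_C = β·I_B = 7.36 mA.
Then V_CE = 14 − 7.36×1.8 − 7.4×0.82 = -5.31 V < 0.2 V — the active assumption fails.
Re-solve with V_CE = 0.2 V. KCL at the emitter: V_E/R_E = (V_BB−0.7−V_E)/R_B + (V_CC−0.2−V_E)/R_C, giving V_E = 4.36 V.
I_C = (V_CC − 0.2 − V_E)/R_C = (13.8 − 4.36)/1.8 = 5.24 mA.
Check: I_B = (7.5 − 4.36)/39 = 0.0804 mA, and β·I_B = 16.1 mA > I_C, confirming saturation.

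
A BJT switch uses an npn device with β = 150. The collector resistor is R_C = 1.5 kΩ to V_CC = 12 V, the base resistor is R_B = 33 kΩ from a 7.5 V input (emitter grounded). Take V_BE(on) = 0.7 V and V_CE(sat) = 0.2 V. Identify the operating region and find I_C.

Assume active: I_B = (7.5 − 0.7)/33 = 0.206 mA, giving I_C = β·I_B = 30.9 mA.
But then V_CE = 12 − 30.9×1.5 = -34.4 V < V_CE(sat) = 0.2 V — impossible in the active region.
So the transistor is saturated. With V_CE = 0.2 V, I_C = (V_CC − 0.2)/R_C = 11.8/1.5 = 7.87 mA.
Check: β·I_B = 30.9 mA > I_C = 7.87 mA, confirming saturation.

saturation; I_C ≈ 7.9 mA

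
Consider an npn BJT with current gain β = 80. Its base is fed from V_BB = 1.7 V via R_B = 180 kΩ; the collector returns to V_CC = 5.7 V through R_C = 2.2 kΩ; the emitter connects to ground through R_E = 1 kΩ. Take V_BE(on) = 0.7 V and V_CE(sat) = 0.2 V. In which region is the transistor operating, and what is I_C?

Assume active. Base-emitter loop: I_B = (V_BB − V_BE)/(R_B + (β+1)R_E) = (1.7 − 0.7)/(180 + 81×1) = 0.00383 mA.
I_C = β·I_B = 80×0.00383 = 0.307 mA.
V_CE = V_CC − I_C·R_C − I_E·R_E = 5.7 − 0.307×2.2 − 0.31×1 = 4.72 V > V_CE(sat), so the active-region assumption holds.

active; I_C ≈ 0.31 mA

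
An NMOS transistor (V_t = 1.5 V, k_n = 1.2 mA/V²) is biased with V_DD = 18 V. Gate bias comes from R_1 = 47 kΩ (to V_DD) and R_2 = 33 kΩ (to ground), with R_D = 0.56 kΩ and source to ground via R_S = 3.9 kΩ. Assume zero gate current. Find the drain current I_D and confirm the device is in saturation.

V_G = V_DD·R_2/(R_1+R_2) = 18×33/80 = 7.42 V.
Assume saturation: I_D = (k_n/2)(V_GS − V_t)² with V_GS = V_G − I_D·R_S = 7.42 − 3.9·I_D.
Substituting gives 9.13·I_D² − 28.7·I_D + 21.1 = 0, with roots I_D = 1.16 or 1.99 mA.
The root I_D = 1.99 mA gives V_GS = -0.319 V ≤ V_t, so take I_D = 1.16 mA.
Then V_GS = 2.89 V and V_DS = V_DD − I_D(R_D+R_S) = 18 − 1.16×4.46 = 12.8 V.
Saturation requires V_DS ≥ V_GS − V_t = 1.39 V; 12.8 ≥ 1.39 ✓.

I_D ≈ 1.2 mA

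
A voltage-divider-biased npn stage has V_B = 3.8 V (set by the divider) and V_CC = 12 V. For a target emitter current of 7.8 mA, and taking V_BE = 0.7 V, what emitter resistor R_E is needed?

V_E = V_B − V_BE = 3.8 − 0.7 = 3.1 V.
R_E = V_E / I_E = 3.1 / 7.8 = 0.397 kΩ.

R_E ≈ 0.4 kΩ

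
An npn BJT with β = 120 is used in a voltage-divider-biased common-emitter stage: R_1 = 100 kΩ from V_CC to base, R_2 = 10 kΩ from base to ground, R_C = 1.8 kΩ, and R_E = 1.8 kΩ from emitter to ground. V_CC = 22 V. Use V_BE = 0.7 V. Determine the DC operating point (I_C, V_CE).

I_C ≈ 0.69 mA, V_CE ≈ 20 V

Thevenize the base divider: V_Th = V_CC·R_2/(R_1+R_2) = 22×10/110 = 2 V, R_Th = R_1‖R_2 = 9.09 kΩ.
Base-emitter loop: V_Th = I_B·R_Th + V_BE + (β+1)I_B·R_E, so I_B = (2 − 0.7) / (9.09 + 121×1.8) = 0.00573 mA.
I_C = β·I_B = 120×0.00573 = 0.688 mA, and I_E = (β+1)I_B = 0.693 mA.
V_CE = V_CC − I_C·R_C − I_E·R_E = 22 − 0.688×1.8 − 0.693×1.8 = 19.5 V.
V_CE = 19.5 V > 0.2 V confirms active-region operation.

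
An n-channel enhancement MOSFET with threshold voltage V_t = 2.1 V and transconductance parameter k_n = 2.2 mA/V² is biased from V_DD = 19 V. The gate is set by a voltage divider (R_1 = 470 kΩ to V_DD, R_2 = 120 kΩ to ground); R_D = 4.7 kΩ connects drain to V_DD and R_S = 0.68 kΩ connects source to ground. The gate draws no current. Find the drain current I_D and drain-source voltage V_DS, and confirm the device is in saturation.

V_G = V_DD·R_2/(R_1+R_2) = 19×120/590 = 3.86 V.
Assume saturation: I_D = (k_n/2)(V_GS − V_t)² with V_GS = V_G − I_D·R_S = 3.86 − 0.68·I_D.
Substituting gives 0.509·I_D² − 3.64·I_D + 3.42 = 0, with roots I_D = 1.11 or 6.04 mA.
The root I_D = 6.04 mA gives V_GS = -0.243 V ≤ V_t, so take I_D = 1.11 mA.
Then V_GS = 3.11 V and V_DS = V_DD − I_D(R_D+R_S) = 19 − 1.11×5.38 = 13 V.
Saturation requires V_DS ≥ V_GS − V_t = 1.01 V; 13 ≥ 1.01 ✓.

I_D ≈ 1.1 mA, V_DS ≈ 13 V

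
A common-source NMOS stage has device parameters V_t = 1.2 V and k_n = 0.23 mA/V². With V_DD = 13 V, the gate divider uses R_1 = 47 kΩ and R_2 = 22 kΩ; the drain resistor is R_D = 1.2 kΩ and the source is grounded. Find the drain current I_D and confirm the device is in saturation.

I_D ≈ 1 mA

V_G = V_DD·R_2/(R_1+R_2) = 13×22/69 = 4.14 V. With the source grounded, V_GS = V_G = 4.14 V.
Assume saturation: I_D = (k_n/2)(V_GS − V_t)² = (0.23/2)×(4.14 − 1.2)² = 0.115×2.94² = 0.997 mA.
V_DS = V_DD − I_D·R_D = 13 − 0.997×1.2 = 11.8 V.
Saturation requires V_DS ≥ V_GS − V_t = 2.94 V; 11.8 ≥ 2.94 ✓.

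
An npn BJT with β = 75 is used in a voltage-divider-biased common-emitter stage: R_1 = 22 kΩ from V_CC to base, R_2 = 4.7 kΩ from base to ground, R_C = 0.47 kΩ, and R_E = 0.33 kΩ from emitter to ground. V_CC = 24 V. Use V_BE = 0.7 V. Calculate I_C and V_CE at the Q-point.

I_C ≈ 9.1 mA, V_CE ≈ 17 V

Thevenize the base divider: V_Th = V_CC·R_2/(R_1+R_2) = 24×4.7/26.7 = 4.22 V, R_Th = R_1‖R_2 = 3.87 kΩ.
Base-emitter loop: V_Th = I_B·R_Th + V_BE + (β+1)I_B·R_E, so I_B = (4.22 − 0.7) / (3.87 + 76×0.33) = 0.122 mA.
I_C = β·I_B = 75×0.122 = 9.13 mA, and I_E = (β+1)I_B = 9.25 mA.
V_CE = V_CC − I_C·R_C − I_E·R_E = 24 − 9.13×0.47 − 9.25×0.33 = 16.7 V.
V_CE = 16.7 V > 0.2 V confirms active-region operation.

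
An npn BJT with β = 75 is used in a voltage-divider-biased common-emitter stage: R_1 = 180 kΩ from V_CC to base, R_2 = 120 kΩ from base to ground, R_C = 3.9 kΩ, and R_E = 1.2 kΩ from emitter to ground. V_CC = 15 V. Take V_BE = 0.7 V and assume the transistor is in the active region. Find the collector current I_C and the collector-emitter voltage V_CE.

Thevenize the base divider: V_Th = V_CC·R_2/(R_1+R_2) = 15×120/300 = 6 V, R_Th = R_1‖R_2 = 72 kΩ.
Base-emitter loop: V_Th = I_B·R_Th + V_BE + (β+1)I_B·R_E, so I_B = (6 − 0.7) / (72 + 76×1.2) = 0.0325 mA.
I_C = β·I_B = 75×0.0325 = 2.44 mA, and I_E = (β+1)I_B = 2.47 mA.
V_CE = V_CC − I_C·R_C − I_E·R_E = 15 − 2.44×3.9 − 2.47×1.2 = 2.54 V.
V_CE = 2.54 V > 0.2 V confirms active-region operation.

I_C ≈ 2.4 mA, V_CE ≈ 2.5 V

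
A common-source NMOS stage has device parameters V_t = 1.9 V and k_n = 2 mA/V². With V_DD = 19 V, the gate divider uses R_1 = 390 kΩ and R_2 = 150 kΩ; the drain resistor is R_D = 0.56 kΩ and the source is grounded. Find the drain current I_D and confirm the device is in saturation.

V_G = V_DD·R_2/(R_1+R_2) = 19×150/540 = 5.28 V. With the source grounded, V_GS = V_G = 5.28 V.
Assume saturation: I_D = (k_n/2)(V_GS − V_t)² = (2/2)×(5.28 − 1.9)² = 1×3.38² = 11.4 mA.
V_DS = V_DD − I_D·R_D = 19 − 11.4×0.56 = 12.6 V.
Saturation requires V_DS ≥ V_GS − V_t = 3.38 V; 12.6 ≥ 3.38 ✓.

I_D ≈ 11 mA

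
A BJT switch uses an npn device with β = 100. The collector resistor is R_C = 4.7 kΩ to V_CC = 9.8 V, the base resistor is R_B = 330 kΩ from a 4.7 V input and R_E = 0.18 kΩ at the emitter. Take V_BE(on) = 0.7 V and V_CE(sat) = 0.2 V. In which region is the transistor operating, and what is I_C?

active; I_C ≈ 1.1 mA

Assume active. Base-emitter loop: I_B = (V_BB − V_BE)/(R_B + (β+1)R_E) = (4.7 − 0.7)/(330 + 101×0.18) = 0.0115 mA.
I_C = β·I_B = 100×0.0115 = 1.15 mA.
V_CE = V_CC − I_C·R_C − I_E·R_E = 9.8 − 1.15×4.7 − 1.16×0.18 = 4.19 V > V_CE(sat), so the active-region assumption holds.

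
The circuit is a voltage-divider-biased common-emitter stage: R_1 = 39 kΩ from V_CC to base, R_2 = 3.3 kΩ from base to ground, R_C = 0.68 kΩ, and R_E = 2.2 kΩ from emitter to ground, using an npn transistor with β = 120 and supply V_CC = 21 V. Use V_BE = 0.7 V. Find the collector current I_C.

I_C ≈ 0.42 mA

Thevenize the base divider: V_Th = V_CC·R_2/(R_1+R_2) = 21×3.3/42.3 = 1.64 V, R_Th = R_1‖R_2 = 3.04 kΩ.
Base-emitter loop: V_Th = I_B·R_Th + V_BE + (β+1)I_B·R_E, so I_B = (1.64 − 0.7) / (3.04 + 121×2.2) = 0.00348 mA.
I_C = β·I_B = 120×0.00348 = 0.418 mA, and I_E = (β+1)I_B = 0.422 mA.
V_CE = V_CC − I_C·R_C − I_E·R_E = 21 − 0.418×0.68 − 0.422×2.2 = 19.8 V.
V_CE = 19.8 V > 0.2 V confirms active-region operation.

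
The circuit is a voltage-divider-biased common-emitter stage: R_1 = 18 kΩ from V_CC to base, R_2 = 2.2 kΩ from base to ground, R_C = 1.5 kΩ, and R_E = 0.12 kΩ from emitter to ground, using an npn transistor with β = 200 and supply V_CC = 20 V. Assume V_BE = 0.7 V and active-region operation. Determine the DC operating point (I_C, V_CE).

Thevenize the base divider: V_Th = V_CC·R_2/(R_1+R_2) = 20×2.2/20.2 = 2.18 V, R_Th = R_1‖R_2 = 1.96 kΩ.
Base-emitter loop: V_Th = I_B·R_Th + V_BE + (β+1)I_B·R_E, so I_B = (2.18 − 0.7) / (1.96 + 201×0.12) = 0.0567 mA.
I_C = β·I_B = 200×0.0567 = 11.3 mA, and I_E = (β+1)I_B = 11.4 mA.
V_CE = V_CC − I_C·R_C − I_E·R_E = 20 − 11.3×1.5 − 11.4×0.12 = 1.63 V.
V_CE = 1.63 V > 0.2 V confirms active-region operation.

I_C ≈ 11 mA, V_CE ≈ 1.6 V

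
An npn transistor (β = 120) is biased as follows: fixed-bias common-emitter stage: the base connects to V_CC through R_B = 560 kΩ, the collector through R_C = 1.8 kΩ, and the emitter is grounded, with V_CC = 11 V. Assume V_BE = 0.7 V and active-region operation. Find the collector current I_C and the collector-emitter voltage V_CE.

Base loop: V_CC = I_B·R_B + V_BE, so I_B = (11 − 0.7)/560 kΩ = 0.0184 mA.
In the active region I_C = β·I_B = 120 × 0.0184 = 2.21 mA.
Collector loop: V_CE = V_CC − I_C·R_C = 11 − 2.21×1.8 = 7.03 V.
Since V_CE = 7.03 V > V_CE(sat) ≈ 0.2 V, the transistor is in the active region as assumed.

I_C ≈ 2.2 mA, V_CE ≈ 7 V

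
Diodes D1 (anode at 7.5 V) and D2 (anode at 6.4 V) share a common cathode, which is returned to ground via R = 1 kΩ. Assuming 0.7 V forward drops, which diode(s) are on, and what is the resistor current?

Only D1 conducts; I_R ≈ 6.8 mA

Assume both conduct. Then node N would need to be at both 7.5−0.7 = 6.8 V and 6.4−0.7 = 5.7 V, which is impossible.
Assume only D1 conducts: V_N = 7.5 − 0.7 = 6.8 V, so I_R = 6.8/1 = 6.8 mA.
Check D2: its anode-to-cathode voltage is 6.4 − 6.8 = -0.4 V < 0.7 V, so it is off. The assumption is consistent.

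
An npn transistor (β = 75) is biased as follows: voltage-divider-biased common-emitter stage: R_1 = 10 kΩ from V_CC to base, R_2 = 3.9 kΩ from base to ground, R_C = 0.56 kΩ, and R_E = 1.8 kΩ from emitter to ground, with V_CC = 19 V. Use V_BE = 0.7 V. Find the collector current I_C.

I_C ≈ 2.5 mA

Thevenize the base divider: V_Th = V_CC·R_2/(R_1+R_2) = 19×3.9/13.9 = 5.33 V, R_Th = R_1‖R_2 = 2.81 kΩ.
Base-emitter loop: V_Th = I_B·R_Th + V_BE + (β+1)I_B·R_E, so I_B = (5.33 − 0.7) / (2.81 + 76×1.8) = 0.0332 mA.
I_C = β·I_B = 75×0.0332 = 2.49 mA, and I_E = (β+1)I_B = 2.52 mA.
V_CE = V_CC − I_C·R_C − I_E·R_E = 19 − 2.49×0.56 − 2.52×1.8 = 13.1 V.
V_CE = 13.1 V > 0.2 V confirms active-region operation.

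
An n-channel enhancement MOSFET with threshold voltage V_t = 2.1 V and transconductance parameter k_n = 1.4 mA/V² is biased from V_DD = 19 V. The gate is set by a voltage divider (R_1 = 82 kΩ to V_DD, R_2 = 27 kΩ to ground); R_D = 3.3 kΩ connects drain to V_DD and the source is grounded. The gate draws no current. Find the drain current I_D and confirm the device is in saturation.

V_G = V_DD·R_2/(R_1+R_2) = 19×27/109 = 4.71 V. With the source grounded, V_GS = V_G = 4.71 V.
Assume saturation: I_D = (k_n/2)(V_GS − V_t)² = (1.4/2)×(4.71 − 2.1)² = 0.7×2.61² = 4.76 mA.
V_DS = V_DD − I_D·R_D = 19 − 4.76×3.3 = 3.31 V.
Saturation requires V_DS ≥ V_GS − V_t = 2.61 V; 3.31 ≥ 2.61 ✓.

I_D ≈ 4.8 mA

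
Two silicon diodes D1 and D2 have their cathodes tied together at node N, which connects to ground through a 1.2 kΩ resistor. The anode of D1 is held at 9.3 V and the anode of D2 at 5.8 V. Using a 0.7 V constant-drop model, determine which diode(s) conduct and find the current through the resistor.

Assume both conduct. Then node N would need to be at both 9.3−0.7 = 8.6 V and 5.8−0.7 = 5.1 V, which is impossible.
Assume only D1 conducts: V_N = 9.3 − 0.7 = 8.6 V, so I_R = 8.6/1.2 = 7.17 mA.
Check D2: its anode-to-cathode voltage is 5.8 − 8.6 = -2.8 V < 0.7 V, so it is off. The assumption is consistent.

Only D1 conducts; I_R ≈ 7.2 mA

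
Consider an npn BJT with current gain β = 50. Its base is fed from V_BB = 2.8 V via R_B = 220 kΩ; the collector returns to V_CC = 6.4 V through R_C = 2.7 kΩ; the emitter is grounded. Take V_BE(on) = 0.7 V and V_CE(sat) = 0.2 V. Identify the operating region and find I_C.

active; I_C ≈ 0.48 mA

Assume active. Base-emitter loop: I_B = (V_BB − V_BE)/R_B = (2.8 − 0.7)/220 = 0.00955 mA.
I_C = β·I_B = 50×0.00955 = 0.477 mA.
V_CE = V_CC − I_C·R_C = 6.4 − 0.477×2.7 = 5.11 V > V_CE(sat), so the active-region assumption holds.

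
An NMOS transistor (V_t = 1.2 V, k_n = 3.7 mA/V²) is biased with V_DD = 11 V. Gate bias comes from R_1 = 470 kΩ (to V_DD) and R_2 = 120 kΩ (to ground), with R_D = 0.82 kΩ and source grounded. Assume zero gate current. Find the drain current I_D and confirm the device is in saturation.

V_G = V_DD·R_2/(R_1+R_2) = 11×120/590 = 2.24 V. With the source grounded, V_GS = V_G = 2.24 V.
Assume saturation: I_D = (k_n/2)(V_GS − V_t)² = (3.7/2)×(2.24 − 1.2)² = 1.85×1.04² = 1.99 mA.
V_DS = V_DD − I_D·R_D = 11 − 1.99×0.82 = 9.37 V.
Saturation requires V_DS ≥ V_GS − V_t = 1.04 V; 9.37 ≥ 1.04 ✓.

I_D ≈ 2 mA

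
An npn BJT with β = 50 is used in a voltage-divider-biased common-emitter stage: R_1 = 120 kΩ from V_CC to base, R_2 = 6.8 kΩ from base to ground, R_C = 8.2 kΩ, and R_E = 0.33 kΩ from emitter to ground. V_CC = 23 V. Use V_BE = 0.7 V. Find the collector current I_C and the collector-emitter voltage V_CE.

I_C ≈ 1.1 mA, V_CE ≈ 13 V

Thevenize the base divider: V_Th = V_CC·R_2/(R_1+R_2) = 23×6.8/127 = 1.23 V, R_Th = R_1‖R_2 = 6.44 kΩ.
Base-emitter loop: V_Th = I_B·R_Th + V_BE + (β+1)I_B·R_E, so I_B = (1.23 − 0.7) / (6.44 + 51×0.33) = 0.0229 mA.
I_C = β·I_B = 50×0.0229 = 1.15 mA, and I_E = (β+1)I_B = 1.17 mA.
V_CE = V_CC − I_C·R_C − I_E·R_E = 23 − 1.15×8.2 − 1.17×0.33 = 13.2 V.
V_CE = 13.2 V > 0.2 V confirms active-region operation.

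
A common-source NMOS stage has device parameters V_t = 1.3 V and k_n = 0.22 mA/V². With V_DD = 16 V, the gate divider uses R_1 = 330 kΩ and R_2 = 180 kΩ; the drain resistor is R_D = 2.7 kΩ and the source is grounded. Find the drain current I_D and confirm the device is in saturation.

I_D ≈ 2.1 mA

V_G = V_DD·R_2/(R_1+R_2) = 16×180/510 = 5.65 V. With the source grounded, V_GS = V_G = 5.65 V.
Assume saturation: I_D = (k_n/2)(V_GS − V_t)² = (0.22/2)×(5.65 − 1.3)² = 0.11×4.35² = 2.08 mA.
V_DS = V_DD − I_D·R_D = 16 − 2.08×2.7 = 10.4 V.
Saturation requires V_DS ≥ V_GS − V_t = 4.35 V; 10.4 ≥ 4.35 ✓.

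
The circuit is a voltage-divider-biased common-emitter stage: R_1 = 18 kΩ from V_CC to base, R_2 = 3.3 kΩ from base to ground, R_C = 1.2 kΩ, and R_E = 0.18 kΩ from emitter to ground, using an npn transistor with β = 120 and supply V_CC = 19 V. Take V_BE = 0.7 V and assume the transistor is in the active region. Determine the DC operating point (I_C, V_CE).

Thevenize the base divider: V_Th = V_CC·R_2/(R_1+R_2) = 19×3.3/21.3 = 2.94 V, R_Th = R_1‖R_2 = 2.79 kΩ.
Base-emitter loop: V_Th = I_B·R_Th + V_BE + (β+1)I_B·R_E, so I_B = (2.94 − 0.7) / (2.79 + 121×0.18) = 0.0913 mA.
I_C = β·I_B = 120×0.0913 = 11 mA, and I_E = (β+1)I_B = 11 mA.
V_CE = V_CC − I_C·R_C − I_E·R_E = 19 − 11×1.2 − 11×0.18 = 3.86 V.
V_CE = 3.86 V > 0.2 V confirms active-region operation.

I_C ≈ 11 mA, V_CE ≈ 3.9 V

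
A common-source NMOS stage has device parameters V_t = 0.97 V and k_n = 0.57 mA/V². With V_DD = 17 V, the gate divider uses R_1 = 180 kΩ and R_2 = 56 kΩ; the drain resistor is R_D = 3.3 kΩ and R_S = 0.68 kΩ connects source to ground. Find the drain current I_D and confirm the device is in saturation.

I_D ≈ 1.3 mA

V_G = V_DD·R_2/(R_1+R_2) = 17×56/236 = 4.03 V.
Assume saturation: I_D = (k_n/2)(V_GS − V_t)² with V_GS = V_G − I_D·R_S = 4.03 − 0.68·I_D.
Substituting gives 0.132·I_D² − 2.19·I_D + 2.68 = 0, with roots I_D = 1.33 or 15.3 mA.
The root I_D = 15.3 mA gives V_GS = -6.35 V ≤ V_t, so take I_D = 1.33 mA.
Then V_GS = 3.13 V and V_DS = V_DD − I_D(R_D+R_S) = 17 − 1.33×3.98 = 11.7 V.
Saturation requires V_DS ≥ V_GS − V_t = 2.16 V; 11.7 ≥ 2.16 ✓.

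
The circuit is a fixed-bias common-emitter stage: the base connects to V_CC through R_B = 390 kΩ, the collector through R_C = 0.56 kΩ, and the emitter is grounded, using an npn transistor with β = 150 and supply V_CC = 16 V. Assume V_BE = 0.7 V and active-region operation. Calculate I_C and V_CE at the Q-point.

I_C ≈ 5.9 mA, V_CE ≈ 13 V

Base loop: V_CC = I_B·R_B + V_BE, so I_B = (16 − 0.7)/390 kΩ = 0.0392 mA.
In the active region I_C = β·I_B = 150 × 0.0392 = 5.88 mA.
Collector loop: V_CE = V_CC − I_C·R_C = 16 − 5.88×0.56 = 12.7 V.
Since V_CE = 12.7 V > V_CE(sat) ≈ 0.2 V, the transistor is in the active region as assumed.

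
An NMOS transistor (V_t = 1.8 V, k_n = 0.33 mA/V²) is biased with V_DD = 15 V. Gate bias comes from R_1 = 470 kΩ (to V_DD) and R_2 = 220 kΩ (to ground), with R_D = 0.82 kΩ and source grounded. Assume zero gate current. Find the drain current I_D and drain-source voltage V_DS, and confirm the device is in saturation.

I_D ≈ 1.5 mA, V_DS ≈ 14 V

V_G = V_DD·R_2/(R_1+R_2) = 15×220/690 = 4.78 V. With the source grounded, V_GS = V_G = 4.78 V.
Assume saturation: I_D = (k_n/2)(V_GS − V_t)² = (0.33/2)×(4.78 − 1.8)² = 0.165×2.98² = 1.47 mA.
V_DS = V_DD − I_D·R_D = 15 − 1.47×0.82 = 13.8 V.
Saturation requires V_DS ≥ V_GS − V_t = 2.98 V; 13.8 ≥ 2.98 ✓.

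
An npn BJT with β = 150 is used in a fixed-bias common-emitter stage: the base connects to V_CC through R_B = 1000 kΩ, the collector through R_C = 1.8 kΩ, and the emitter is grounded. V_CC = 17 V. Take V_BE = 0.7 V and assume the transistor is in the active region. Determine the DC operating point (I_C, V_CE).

I_C ≈ 2.4 mA, V_CE ≈ 13 V

Base loop: V_CC = I_B·R_B + V_BE, so I_B = (17 − 0.7)/1000 kΩ = 0.0163 mA.
In the active region I_C = β·I_B = 150 × 0.0163 = 2.45 mA.
Collector loop: V_CE = V_CC − I_C·R_C = 17 − 2.45×1.8 = 12.6 V.
Since V_CE = 12.6 V > V_CE(sat) ≈ 0.2 V, the transistor is in the active region as assumed.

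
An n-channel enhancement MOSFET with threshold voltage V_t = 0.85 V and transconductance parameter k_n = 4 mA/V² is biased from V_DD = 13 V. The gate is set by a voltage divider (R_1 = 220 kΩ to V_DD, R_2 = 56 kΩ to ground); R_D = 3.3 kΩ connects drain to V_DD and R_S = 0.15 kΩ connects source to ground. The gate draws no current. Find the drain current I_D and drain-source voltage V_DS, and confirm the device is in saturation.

I_D ≈ 3.3 mA, V_DS ≈ 1.5 V

V_G = V_DD·R_2/(R_1+R_2) = 13×56/276 = 2.64 V.
Assume saturation: I_D = (k_n/2)(V_GS − V_t)² with V_GS = V_G − I_D·R_S = 2.64 − 0.15·I_D.
Substituting gives 0.045·I_D² − 2.07·I_D + 6.39 = 0, with roots I_D = 3.32 or 42.7 mA.
The root I_D = 42.7 mA gives V_GS = -3.77 V ≤ V_t, so take I_D = 3.32 mA.
Then V_GS = 2.14 V and V_DS = V_DD − I_D(R_D+R_S) = 13 − 3.32×3.45 = 1.53 V.
Saturation requires V_DS ≥ V_GS − V_t = 1.29 V; 1.53 ≥ 1.29 ✓.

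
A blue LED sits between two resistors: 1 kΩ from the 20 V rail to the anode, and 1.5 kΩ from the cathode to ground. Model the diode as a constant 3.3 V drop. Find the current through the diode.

The two resistors are in series with the diode, so KVL gives 20 = I·1 + 3.3 + I·1.5.
I = (20 − 3.3) / (1 + 1.5) kΩ = 16.7 / 2.5 = 6.68 mA.

I ≈ 6.7 mA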